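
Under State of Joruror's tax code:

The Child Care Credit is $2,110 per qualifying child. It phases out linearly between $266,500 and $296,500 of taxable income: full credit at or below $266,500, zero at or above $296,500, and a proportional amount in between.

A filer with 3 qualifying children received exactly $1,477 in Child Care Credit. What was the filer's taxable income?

$289,500

Full credit = 3 × $2,110 = $6,330.
$1,477 is 1,477/6,330 of the full $6,330, so 4,853/6,330 of the $30,000 range has been used: income = $266,500 + $30,000 × 4,853/6,330 = $289,500.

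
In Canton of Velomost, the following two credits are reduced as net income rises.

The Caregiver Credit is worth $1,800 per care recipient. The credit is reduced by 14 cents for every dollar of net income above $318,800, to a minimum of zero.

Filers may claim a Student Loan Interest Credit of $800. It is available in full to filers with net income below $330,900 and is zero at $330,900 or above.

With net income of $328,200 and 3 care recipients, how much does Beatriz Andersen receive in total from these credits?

$4,884

Caregiver Credit: base = 3 × $1,800 = $5,400. 14% of the $9,400 excess over $318,800 is $1,316; credit = $5,400 − $1,316 = $4,084.
Student Loan Interest Credit: $328,200 is below the $330,900 cutoff, so the full $800 applies.
Total: $4,084 + $800 = $4,884.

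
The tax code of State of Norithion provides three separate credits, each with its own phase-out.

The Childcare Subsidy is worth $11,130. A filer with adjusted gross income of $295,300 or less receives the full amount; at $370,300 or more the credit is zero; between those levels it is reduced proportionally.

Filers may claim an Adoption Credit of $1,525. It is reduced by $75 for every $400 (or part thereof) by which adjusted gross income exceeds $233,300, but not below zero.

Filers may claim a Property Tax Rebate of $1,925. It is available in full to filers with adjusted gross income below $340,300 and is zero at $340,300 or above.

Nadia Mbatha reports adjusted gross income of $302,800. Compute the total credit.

Childcare Subsidy: $302,800 is $7,500 into a $75,000 phase-out range, leaving 67,500/75,000 of the credit: $11,130 × 67,500/75,000 = $10,017.
Adoption Credit: income exceeds $233,300 by $69,500 → 174 increments × $75 = $13,050 ≥ base, so the credit is $0.
Property Tax Rebate: $302,800 is below the $340,300 cutoff, so the full $1,925 applies.
Total: $10,017 + $0 + $1,925 = $11,942.

$11,942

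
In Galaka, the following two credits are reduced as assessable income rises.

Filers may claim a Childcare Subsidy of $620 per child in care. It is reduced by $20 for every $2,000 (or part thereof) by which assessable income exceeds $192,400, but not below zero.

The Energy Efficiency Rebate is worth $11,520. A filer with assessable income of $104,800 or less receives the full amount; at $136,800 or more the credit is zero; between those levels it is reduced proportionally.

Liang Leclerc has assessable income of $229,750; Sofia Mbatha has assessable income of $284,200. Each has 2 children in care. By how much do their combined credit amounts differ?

$540

Liang ($229,750): Childcare Subsidy: base = 2 × $620 = $1,240. income exceeds $192,400 by $37,350, which is 19 full-or-partial $2,000 increments; reduction = 19 × $20 = $380, leaving $860. Energy Efficiency Rebate: $229,750 is at or above $136,800, so the credit is $0. total $860 + $0 = $860
Sofia ($284,200): Childcare Subsidy: base = 2 × $620 = $1,240. income exceeds $192,400 by $91,800, which is 46 full-or-partial $2,000 increments; reduction = 46 × $20 = $920, leaving $320. Energy Efficiency Rebate: $284,200 is at or above $136,800, so the credit is $0. total $320 + $0 = $320
Difference: |$860 − $320| = $540.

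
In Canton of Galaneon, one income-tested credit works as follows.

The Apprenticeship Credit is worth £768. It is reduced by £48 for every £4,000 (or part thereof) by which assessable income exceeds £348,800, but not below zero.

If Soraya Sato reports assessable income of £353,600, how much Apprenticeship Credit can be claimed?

£672

Apprenticeship Credit: income exceeds £348,800 by £4,800, which is 2 full-or-partial £4,000 increments; reduction = 2 × £48 = £96, leaving £672.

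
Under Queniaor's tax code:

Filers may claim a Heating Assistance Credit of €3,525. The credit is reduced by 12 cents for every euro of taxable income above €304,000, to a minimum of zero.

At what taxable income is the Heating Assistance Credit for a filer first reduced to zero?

€333,375

The credit falls by 12% of each euro above €304,000, so it reaches zero when the excess is €3,525 / 12% = €29,375: income = €304,000 + €29,375 = €333,375.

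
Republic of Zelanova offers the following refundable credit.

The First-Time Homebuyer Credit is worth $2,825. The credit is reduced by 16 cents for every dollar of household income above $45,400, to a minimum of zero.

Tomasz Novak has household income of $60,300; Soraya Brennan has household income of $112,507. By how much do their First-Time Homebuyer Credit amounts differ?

$441

Tomasz ($60,300): First-Time Homebuyer Credit: 16% of the $14,900 excess over $45,400 is $2,384; credit = $2,825 − $2,384 = $441.
Soraya ($112,507): First-Time Homebuyer Credit: 16% of the $67,107 excess over $45,400 is $10,737.12 ≥ base, so the credit is $0.
Difference: |$441 − $0| = $441.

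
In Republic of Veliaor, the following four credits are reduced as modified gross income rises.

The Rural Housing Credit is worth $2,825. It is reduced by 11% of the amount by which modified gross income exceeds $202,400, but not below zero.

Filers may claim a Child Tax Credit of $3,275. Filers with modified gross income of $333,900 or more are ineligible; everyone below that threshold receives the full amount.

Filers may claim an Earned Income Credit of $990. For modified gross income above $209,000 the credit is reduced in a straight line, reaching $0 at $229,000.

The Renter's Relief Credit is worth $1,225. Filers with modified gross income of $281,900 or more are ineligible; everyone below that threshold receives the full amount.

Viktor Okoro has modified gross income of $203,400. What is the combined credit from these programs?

Rural Housing Credit: 11% of the $1,000 excess over $202,400 is $110; credit = $2,825 − $110 = $2,715.
Child Tax Credit: $203,400 is below the $333,900 cutoff, so the full $3,275 applies.
Earned Income Credit: $203,400 is at or below the $209,000 threshold, so the full $990 applies.
Renter's Relief Credit: $203,400 is below the $281,900 cutoff, so the full $1,225 applies.
Total: $2,715 + $3,275 + $990 + $1,225 = $8,205.

$8,205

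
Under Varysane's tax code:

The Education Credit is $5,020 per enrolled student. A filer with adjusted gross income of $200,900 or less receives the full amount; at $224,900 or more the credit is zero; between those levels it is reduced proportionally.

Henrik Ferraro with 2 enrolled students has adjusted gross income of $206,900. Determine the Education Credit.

$7,530

Education Credit: base = 2 × $5,020 = $10,040. $206,900 is $6,000 into a $24,000 phase-out range, leaving 18,000/24,000 of the credit: $10,040 × 18,000/24,000 = $7,530.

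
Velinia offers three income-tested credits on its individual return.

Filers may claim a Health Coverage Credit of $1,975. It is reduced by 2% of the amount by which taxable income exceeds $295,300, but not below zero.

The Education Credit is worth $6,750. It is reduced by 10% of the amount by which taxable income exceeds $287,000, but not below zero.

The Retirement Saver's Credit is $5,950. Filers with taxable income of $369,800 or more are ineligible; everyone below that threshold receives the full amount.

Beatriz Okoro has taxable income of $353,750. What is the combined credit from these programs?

Health Coverage Credit: 2% of the $58,450 excess over $295,300 is $1,169; credit = $1,975 − $1,169 = $806.
Education Credit: 10% of the $66,750 excess over $287,000 is $6,675; credit = $6,750 − $6,675 = $75.
Retirement Saver's Credit: $353,750 is below the $369,800 cutoff, so the full $5,950 applies.
Total: $806 + $75 + $5,950 = $6,831.

$6,831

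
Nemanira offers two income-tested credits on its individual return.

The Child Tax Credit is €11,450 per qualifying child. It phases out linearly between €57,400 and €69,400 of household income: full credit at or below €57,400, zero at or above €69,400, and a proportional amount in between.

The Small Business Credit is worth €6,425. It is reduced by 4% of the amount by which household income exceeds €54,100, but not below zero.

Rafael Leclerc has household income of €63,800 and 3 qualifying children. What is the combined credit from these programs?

€22,067

Child Tax Credit: base = 3 × €11,450 = €34,350. €63,800 is €6,400 into a €12,000 phase-out range, leaving 5,600/12,000 of the credit: €34,350 × 5,600/12,000 = €16,030.
Small Business Credit: 4% of the €9,700 excess over €54,100 is €388; credit = €6,425 − €388 = €6,037.
Total: €16,030 + €6,037 = €22,067.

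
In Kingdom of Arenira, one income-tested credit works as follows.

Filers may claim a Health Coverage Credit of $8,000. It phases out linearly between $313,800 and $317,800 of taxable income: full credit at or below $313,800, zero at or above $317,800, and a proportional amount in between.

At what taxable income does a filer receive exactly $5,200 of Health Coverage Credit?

$5,200 is 5,200/8,000 of the full $8,000, so 2,800/8,000 of the $4,000 range has been used: income = $313,800 + $4,000 × 2,800/8,000 = $315,200.

$315,200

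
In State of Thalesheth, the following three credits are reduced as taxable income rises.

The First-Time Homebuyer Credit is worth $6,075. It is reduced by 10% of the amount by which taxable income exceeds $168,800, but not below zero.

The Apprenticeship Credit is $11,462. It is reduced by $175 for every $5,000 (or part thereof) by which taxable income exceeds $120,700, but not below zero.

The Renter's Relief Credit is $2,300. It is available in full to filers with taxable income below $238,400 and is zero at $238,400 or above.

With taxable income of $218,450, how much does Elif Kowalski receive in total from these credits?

First-Time Homebuyer Credit: 10% of the $49,650 excess over $168,800 is $4,965; credit = $6,075 − $4,965 = $1,110.
Apprenticeship Credit: income exceeds $120,700 by $97,750, which is 20 full-or-partial $5,000 increments; reduction = 20 × $175 = $3,500, leaving $7,962.
Renter's Relief Credit: $218,450 is below the $238,400 cutoff, so the full $2,300 applies.
Total: $1,110 + $7,962 + $2,300 = $11,372.

$11,372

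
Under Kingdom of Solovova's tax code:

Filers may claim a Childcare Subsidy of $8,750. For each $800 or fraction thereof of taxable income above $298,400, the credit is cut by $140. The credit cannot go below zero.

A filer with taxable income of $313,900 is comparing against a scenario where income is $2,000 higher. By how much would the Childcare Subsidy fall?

$280

At $313,900 — income exceeds $298,400 by $15,500, which is 20 full-or-partial $800 increments; reduction = 20 × $140 = $2,800, leaving $5,950.
At $315,900 — income exceeds $298,400 by $17,500, which is 22 full-or-partial $800 increments; reduction = 22 × $140 = $3,080, leaving $5,670.
Lost: $5,950 − $5,670 = $280.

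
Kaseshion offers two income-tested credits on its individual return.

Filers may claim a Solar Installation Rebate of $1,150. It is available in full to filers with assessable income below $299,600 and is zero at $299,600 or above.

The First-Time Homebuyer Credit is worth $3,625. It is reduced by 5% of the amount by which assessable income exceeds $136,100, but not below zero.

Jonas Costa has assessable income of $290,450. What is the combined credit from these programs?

Solar Installation Rebate: $290,450 is below the $299,600 cutoff, so the full $1,150 applies.
First-Time Homebuyer Credit: 5% of the $154,350 excess over $136,100 is $7,717.50 ≥ base, so the credit is $0.
Total: $1,150 + $0 = $1,150.

$1,150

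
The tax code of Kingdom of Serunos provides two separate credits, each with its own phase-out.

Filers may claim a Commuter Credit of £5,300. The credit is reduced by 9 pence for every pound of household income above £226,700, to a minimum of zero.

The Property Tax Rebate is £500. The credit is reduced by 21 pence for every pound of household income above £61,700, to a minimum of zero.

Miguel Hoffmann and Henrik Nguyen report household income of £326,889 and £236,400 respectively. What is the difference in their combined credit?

£4,427

Miguel (£326,889): Commuter Credit: 9% of the £100,189 excess over £226,700 is £9,017.01 ≥ base, so the credit is £0. Property Tax Rebate: 21% of the £265,189 excess over £61,700 is £55,689.69 ≥ base, so the credit is £0. total £0 + £0 = £0
Henrik (£236,400): Commuter Credit: 9% of the £9,700 excess over £226,700 is £873; credit = £5,300 − £873 = £4,427. Property Tax Rebate: 21% of the £174,700 excess over £61,700 is £36,687 ≥ base, so the credit is £0. total £4,427 + £0 = £4,427
Difference: |£0 − £4,427| = £4,427.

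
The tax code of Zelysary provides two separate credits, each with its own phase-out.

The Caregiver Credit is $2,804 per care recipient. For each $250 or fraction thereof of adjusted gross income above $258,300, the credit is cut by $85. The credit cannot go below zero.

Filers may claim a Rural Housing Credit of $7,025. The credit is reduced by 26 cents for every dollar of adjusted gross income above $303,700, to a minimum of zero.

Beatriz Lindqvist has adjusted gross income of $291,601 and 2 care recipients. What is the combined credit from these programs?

Caregiver Credit: base = 2 × $2,804 = $5,608. income exceeds $258,300 by $33,301 → 134 increments × $85 = $11,390 ≥ base, so the credit is $0.
Rural Housing Credit: $291,601 is at or below the $303,700 threshold, so the full $7,025 applies.
Total: $0 + $7,025 = $7,025.

$7,025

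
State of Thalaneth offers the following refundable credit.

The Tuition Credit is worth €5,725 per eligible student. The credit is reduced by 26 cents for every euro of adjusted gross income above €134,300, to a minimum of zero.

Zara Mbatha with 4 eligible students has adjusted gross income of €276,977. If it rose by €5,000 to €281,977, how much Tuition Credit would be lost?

At €276,977 — base = 4 × €5,725 = €22,900. 26% of the €142,677 excess over €134,300 is €37,096.02 ≥ base, so the credit is €0.
At €281,977 — base = 4 × €5,725 = €22,900. 26% of the €147,677 excess over €134,300 is €38,396.02 ≥ base, so the credit is €0.
Lost: €0 − €0 = €0.

€0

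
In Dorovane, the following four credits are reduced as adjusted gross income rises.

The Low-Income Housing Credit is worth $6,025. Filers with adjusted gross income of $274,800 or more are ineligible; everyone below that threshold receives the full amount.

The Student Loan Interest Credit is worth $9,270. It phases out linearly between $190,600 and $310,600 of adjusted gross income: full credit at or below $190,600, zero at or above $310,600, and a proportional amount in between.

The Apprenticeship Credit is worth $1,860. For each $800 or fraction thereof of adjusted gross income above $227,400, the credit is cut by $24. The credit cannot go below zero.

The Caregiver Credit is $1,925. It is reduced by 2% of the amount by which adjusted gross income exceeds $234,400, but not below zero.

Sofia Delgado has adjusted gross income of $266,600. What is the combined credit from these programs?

$11,389

Low-Income Housing Credit: $266,600 is below the $274,800 cutoff, so the full $6,025 applies.
Student Loan Interest Credit: $266,600 is $76,000 into a $120,000 phase-out range, leaving 44,000/120,000 of the credit: $9,270 × 44,000/120,000 = $3,399.
Apprenticeship Credit: income exceeds $227,400 by $39,200, which is 49 full-or-partial $800 increments; reduction = 49 × $24 = $1,176, leaving $684.
Caregiver Credit: 2% of the $32,200 excess over $234,400 is $644; credit = $1,925 − $644 = $1,281.
Total: $6,025 + $3,399 + $684 + $1,281 = $11,389.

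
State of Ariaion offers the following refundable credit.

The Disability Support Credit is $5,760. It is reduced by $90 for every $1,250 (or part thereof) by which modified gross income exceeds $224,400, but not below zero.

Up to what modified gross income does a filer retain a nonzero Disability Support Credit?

$303,150

After 63 increments the reduction is 63 × $90 = $5,670, leaving $90; one more increment wipes it out. Increment 63 ends at excess 63 × $1,250 = $78,750, so the highest qualifying income is $224,400 + $78,750 = $303,150.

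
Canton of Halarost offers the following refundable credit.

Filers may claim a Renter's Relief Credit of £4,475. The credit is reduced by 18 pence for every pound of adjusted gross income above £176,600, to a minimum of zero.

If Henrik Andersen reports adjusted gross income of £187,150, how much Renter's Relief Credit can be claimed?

Renter's Relief Credit: 18% of the £10,550 excess over £176,600 is £1,899; credit = £4,475 − £1,899 = £2,576.

£2,576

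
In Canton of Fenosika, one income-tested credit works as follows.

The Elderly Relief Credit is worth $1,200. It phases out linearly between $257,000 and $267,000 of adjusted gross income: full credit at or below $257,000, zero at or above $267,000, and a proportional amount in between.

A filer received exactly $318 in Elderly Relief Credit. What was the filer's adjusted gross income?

$264,350

$318 is 318/1,200 of the full $1,200, so 882/1,200 of the $10,000 range has been used: income = $257,000 + $10,000 × 882/1,200 = $264,350.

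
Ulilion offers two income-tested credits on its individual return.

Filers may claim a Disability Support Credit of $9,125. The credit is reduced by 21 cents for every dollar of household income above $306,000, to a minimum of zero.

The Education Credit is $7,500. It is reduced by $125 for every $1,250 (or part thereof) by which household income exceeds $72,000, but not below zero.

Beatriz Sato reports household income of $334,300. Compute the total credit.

Disability Support Credit: 21% of the $28,300 excess over $306,000 is $5,943; credit = $9,125 − $5,943 = $3,182.
Education Credit: income exceeds $72,000 by $262,300 → 210 increments × $125 = $26,250 ≥ base, so the credit is $0.
Total: $3,182 + $0 = $3,182.

$3,182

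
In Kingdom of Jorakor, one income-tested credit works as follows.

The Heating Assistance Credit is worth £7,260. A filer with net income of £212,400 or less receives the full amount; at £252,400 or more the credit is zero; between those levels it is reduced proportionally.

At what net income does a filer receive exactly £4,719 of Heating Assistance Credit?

£4,719 is 4,719/7,260 of the full £7,260, so 2,541/7,260 of the £40,000 range has been used: income = £212,400 + £40,000 × 2,541/7,260 = £226,400.

£226,400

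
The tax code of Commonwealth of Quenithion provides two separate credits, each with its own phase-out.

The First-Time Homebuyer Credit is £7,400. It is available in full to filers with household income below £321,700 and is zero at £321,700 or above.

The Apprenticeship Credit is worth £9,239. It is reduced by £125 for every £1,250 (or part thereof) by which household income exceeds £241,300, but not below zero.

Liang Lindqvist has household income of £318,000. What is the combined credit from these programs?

£8,889

First-Time Homebuyer Credit: £318,000 is below the £321,700 cutoff, so the full £7,400 applies.
Apprenticeship Credit: income exceeds £241,300 by £76,700, which is 62 full-or-partial £1,250 increments; reduction = 62 × £125 = £7,750, leaving £1,489.
Total: £7,400 + £1,489 = £8,889.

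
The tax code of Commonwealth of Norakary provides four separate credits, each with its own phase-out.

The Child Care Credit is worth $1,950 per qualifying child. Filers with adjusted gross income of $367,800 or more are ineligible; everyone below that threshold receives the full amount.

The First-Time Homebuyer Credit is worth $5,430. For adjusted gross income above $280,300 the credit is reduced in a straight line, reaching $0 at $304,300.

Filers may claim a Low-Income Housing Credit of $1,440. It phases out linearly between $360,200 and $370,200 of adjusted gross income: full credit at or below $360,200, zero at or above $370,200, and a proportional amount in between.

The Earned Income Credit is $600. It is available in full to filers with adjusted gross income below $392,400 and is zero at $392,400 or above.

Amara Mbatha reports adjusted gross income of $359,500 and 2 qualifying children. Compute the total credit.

$5,940

Child Care Credit: base = 2 × $1,950 = $3,900. $359,500 is below the $367,800 cutoff, so the full $3,900 applies.
First-Time Homebuyer Credit: $359,500 is at or above $304,300, so the credit is $0.
Low-Income Housing Credit: $359,500 is at or below the $360,200 threshold, so the full $1,440 applies.
Earned Income Credit: $359,500 is below the $392,400 cutoff, so the full $600 applies.
Total: $3,900 + $0 + $1,440 + $600 = $5,940.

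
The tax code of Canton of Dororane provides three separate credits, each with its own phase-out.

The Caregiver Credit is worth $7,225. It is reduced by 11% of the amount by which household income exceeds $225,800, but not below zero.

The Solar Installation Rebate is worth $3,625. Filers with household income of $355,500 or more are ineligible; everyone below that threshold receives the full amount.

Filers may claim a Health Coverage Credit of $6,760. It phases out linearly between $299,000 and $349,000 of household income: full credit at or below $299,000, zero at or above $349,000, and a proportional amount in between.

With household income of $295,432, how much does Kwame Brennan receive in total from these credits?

$10,385

Caregiver Credit: 11% of the $69,632 excess over $225,800 is $7,659.52 ≥ base, so the credit is $0.
Solar Installation Rebate: $295,432 is below the $355,500 cutoff, so the full $3,625 applies.
Health Coverage Credit: $295,432 is at or below the $299,000 threshold, so the full $6,760 applies.
Total: $0 + $3,625 + $6,760 = $10,385.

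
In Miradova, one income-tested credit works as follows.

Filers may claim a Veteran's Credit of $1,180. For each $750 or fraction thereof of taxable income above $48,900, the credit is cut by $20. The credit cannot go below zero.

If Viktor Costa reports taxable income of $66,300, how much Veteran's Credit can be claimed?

Veteran's Credit: income exceeds $48,900 by $17,400, which is 24 full-or-partial $750 increments; reduction = 24 × $20 = $480, leaving $700.

$700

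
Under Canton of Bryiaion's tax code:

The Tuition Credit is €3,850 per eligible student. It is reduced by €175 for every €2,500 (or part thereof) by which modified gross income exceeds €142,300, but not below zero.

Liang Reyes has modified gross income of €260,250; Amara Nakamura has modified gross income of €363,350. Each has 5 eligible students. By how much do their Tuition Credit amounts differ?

€7,175

Liang (€260,250): Tuition Credit: base = 5 × €3,850 = €19,250. income exceeds €142,300 by €117,950, which is 48 full-or-partial €2,500 increments; reduction = 48 × €175 = €8,400, leaving €10,850.
Amara (€363,350): Tuition Credit: base = 5 × €3,850 = €19,250. income exceeds €142,300 by €221,050, which is 89 full-or-partial €2,500 increments; reduction = 89 × €175 = €15,575, leaving €3,675.
Difference: |€10,850 − €3,675| = €7,175.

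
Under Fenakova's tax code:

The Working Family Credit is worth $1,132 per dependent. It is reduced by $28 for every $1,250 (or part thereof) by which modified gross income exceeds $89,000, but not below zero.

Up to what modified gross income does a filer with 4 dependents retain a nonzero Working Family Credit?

Full credit = 4 × $1,132 = $4,528.
After 161 increments the reduction is 161 × $28 = $4,508, leaving $20; one more increment wipes it out. Increment 161 ends at excess 161 × $1,250 = $201,250, so the highest qualifying income is $89,000 + $201,250 = $290,250.

$290,250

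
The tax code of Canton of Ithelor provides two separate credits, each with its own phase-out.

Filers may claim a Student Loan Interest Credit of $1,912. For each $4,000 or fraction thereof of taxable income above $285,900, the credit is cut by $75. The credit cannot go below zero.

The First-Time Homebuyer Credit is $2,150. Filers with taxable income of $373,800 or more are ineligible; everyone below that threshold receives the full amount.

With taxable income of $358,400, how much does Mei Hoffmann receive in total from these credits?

$2,637

Student Loan Interest Credit: income exceeds $285,900 by $72,500, which is 19 full-or-partial $4,000 increments; reduction = 19 × $75 = $1,425, leaving $487.
First-Time Homebuyer Credit: $358,400 is below the $373,800 cutoff, so the full $2,150 applies.
Total: $487 + $2,150 = $2,637.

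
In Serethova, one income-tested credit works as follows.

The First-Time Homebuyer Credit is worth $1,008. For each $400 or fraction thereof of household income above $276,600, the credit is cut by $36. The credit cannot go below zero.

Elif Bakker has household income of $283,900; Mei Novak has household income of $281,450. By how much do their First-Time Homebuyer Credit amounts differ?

Elif ($283,900): First-Time Homebuyer Credit: income exceeds $276,600 by $7,300, which is 19 full-or-partial $400 increments; reduction = 19 × $36 = $684, leaving $324.
Mei ($281,450): First-Time Homebuyer Credit: income exceeds $276,600 by $4,850, which is 13 full-or-partial $400 increments; reduction = 13 × $36 = $468, leaving $540.
Difference: |$324 − $540| = $216.

$216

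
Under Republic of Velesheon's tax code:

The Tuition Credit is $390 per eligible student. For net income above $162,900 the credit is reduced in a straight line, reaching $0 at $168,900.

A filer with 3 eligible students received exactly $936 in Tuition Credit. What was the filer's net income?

$164,100

Full credit = 3 × $390 = $1,170.
$936 is 936/1,170 of the full $1,170, so 234/1,170 of the $6,000 range has been used: income = $162,900 + $6,000 × 234/1,170 = $164,100.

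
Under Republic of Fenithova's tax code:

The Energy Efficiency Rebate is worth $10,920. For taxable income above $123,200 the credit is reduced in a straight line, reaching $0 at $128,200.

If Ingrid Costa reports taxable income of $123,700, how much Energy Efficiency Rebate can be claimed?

Energy Efficiency Rebate: $123,700 is $500 into a $5,000 phase-out range, leaving 4,500/5,000 of the credit: $10,920 × 4,500/5,000 = $9,828.

$9,828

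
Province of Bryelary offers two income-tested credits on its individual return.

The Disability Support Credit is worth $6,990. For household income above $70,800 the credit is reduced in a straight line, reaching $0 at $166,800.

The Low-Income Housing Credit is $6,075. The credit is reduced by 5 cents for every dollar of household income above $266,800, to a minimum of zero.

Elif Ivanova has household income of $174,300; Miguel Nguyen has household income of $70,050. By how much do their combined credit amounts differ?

$6,990

Elif ($174,300): Disability Support Credit: $174,300 is at or above $166,800, so the credit is $0. Low-Income Housing Credit: $174,300 is at or below the $266,800 threshold, so the full $6,075 applies. total $0 + $6,075 = $6,075
Miguel ($70,050): Disability Support Credit: $70,050 is at or below the $70,800 threshold, so the full $6,990 applies. Low-Income Housing Credit: $70,050 is at or below the $266,800 threshold, so the full $6,075 applies. total $6,990 + $6,075 = $13,065
Difference: |$6,075 − $13,065| = $6,990.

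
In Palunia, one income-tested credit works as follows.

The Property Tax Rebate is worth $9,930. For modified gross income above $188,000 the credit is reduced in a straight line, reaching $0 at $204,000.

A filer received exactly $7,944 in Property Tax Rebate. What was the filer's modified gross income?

$191,200

$7,944 is 7,944/9,930 of the full $9,930, so 1,986/9,930 of the $16,000 range has been used: income = $188,000 + $16,000 × 1,986/9,930 = $191,200.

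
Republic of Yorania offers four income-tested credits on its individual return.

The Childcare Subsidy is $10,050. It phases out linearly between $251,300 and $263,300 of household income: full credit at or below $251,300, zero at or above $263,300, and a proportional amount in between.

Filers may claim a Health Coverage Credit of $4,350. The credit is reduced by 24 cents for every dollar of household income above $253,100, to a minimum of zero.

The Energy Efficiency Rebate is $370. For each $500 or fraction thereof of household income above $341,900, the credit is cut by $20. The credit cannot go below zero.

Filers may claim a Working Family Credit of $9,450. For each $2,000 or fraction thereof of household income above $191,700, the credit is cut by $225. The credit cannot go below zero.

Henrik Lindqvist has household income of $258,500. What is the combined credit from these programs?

Childcare Subsidy: $258,500 is $7,200 into a $12,000 phase-out range, leaving 4,800/12,000 of the credit: $10,050 × 4,800/12,000 = $4,020.
Health Coverage Credit: 24% of the $5,400 excess over $253,100 is $1,296; credit = $4,350 − $1,296 = $3,054.
Energy Efficiency Rebate: $258,500 is at or below the $341,900 threshold, so the full $370 applies.
Working Family Credit: income exceeds $191,700 by $66,800, which is 34 full-or-partial $2,000 increments; reduction = 34 × $225 = $7,650, leaving $1,800.
Total: $4,020 + $3,054 + $370 + $1,800 = $9,244.

$9,244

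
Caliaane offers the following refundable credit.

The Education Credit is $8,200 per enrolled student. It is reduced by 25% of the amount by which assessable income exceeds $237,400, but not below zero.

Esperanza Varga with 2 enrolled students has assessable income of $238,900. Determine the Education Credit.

Education Credit: base = 2 × $8,200 = $16,400. 25% of the $1,500 excess over $237,400 is $375; credit = $16,400 − $375 = $16,025.

$16,025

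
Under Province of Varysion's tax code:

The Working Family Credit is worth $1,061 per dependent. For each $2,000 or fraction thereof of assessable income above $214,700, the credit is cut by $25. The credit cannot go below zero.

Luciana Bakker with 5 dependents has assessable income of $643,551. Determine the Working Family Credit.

Working Family Credit: base = 5 × $1,061 = $5,305. income exceeds $214,700 by $428,851 → 215 increments × $25 = $5,375 ≥ base, so the credit is $0.

$0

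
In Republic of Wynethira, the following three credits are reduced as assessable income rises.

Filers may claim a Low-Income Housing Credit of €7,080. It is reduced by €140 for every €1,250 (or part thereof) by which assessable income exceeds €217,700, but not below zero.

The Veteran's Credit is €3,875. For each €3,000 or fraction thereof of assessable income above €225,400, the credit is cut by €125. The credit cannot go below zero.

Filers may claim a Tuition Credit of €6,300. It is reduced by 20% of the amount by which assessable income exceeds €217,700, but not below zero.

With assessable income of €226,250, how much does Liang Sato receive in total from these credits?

Low-Income Housing Credit: income exceeds €217,700 by €8,550, which is 7 full-or-partial €1,250 increments; reduction = 7 × €140 = €980, leaving €6,100.
Veteran's Credit: income exceeds €225,400 by €850, which is 1 full-or-partial €3,000 increment; reduction = 1 × €125 = €125, leaving €3,750.
Tuition Credit: 20% of the €8,550 excess over €217,700 is €1,710; credit = €6,300 − €1,710 = €4,590.
Total: €6,100 + €3,750 + €4,590 = €14,440.

€14,440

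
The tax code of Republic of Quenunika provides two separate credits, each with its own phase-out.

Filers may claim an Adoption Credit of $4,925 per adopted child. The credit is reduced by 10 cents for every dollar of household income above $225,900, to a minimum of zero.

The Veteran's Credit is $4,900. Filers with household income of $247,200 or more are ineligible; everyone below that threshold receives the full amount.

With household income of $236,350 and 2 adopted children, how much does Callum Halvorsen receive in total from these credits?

$13,705

Adoption Credit: base = 2 × $4,925 = $9,850. 10% of the $10,450 excess over $225,900 is $1,045; credit = $9,850 − $1,045 = $8,805.
Veteran's Credit: $236,350 is below the $247,200 cutoff, so the full $4,900 applies.
Total: $8,805 + $4,900 = $13,705.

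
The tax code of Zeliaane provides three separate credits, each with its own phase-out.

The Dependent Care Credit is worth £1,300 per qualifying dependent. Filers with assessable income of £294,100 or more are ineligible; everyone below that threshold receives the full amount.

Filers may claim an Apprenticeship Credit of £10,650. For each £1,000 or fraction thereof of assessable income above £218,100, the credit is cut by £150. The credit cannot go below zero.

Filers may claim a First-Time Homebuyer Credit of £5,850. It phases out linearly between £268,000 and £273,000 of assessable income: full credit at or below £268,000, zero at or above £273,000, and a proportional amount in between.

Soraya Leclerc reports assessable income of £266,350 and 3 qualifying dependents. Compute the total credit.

£13,050

Dependent Care Credit: base = 3 × £1,300 = £3,900. £266,350 is below the £294,100 cutoff, so the full £3,900 applies.
Apprenticeship Credit: income exceeds £218,100 by £48,250, which is 49 full-or-partial £1,000 increments; reduction = 49 × £150 = £7,350, leaving £3,300.
First-Time Homebuyer Credit: £266,350 is at or below the £268,000 threshold, so the full £5,850 applies.
Total: £3,900 + £3,300 + £5,850 = £13,050.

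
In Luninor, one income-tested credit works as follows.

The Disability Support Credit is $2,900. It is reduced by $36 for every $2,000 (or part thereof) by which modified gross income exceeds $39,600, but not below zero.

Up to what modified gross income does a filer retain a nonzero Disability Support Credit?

$199,600

After 80 increments the reduction is 80 × $36 = $2,880, leaving $20; one more increment wipes it out. Increment 80 ends at excess 80 × $2,000 = $160,000, so the highest qualifying income is $39,600 + $160,000 = $199,600.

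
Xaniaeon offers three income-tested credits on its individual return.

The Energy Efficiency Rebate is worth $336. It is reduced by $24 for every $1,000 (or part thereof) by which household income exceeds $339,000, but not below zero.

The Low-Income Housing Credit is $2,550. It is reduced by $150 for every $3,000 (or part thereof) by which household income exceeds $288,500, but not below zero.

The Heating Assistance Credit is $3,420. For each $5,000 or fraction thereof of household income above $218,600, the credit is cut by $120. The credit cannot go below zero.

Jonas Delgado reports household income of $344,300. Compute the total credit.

$492

Energy Efficiency Rebate: income exceeds $339,000 by $5,300, which is 6 full-or-partial $1,000 increments; reduction = 6 × $24 = $144, leaving $192.
Low-Income Housing Credit: income exceeds $288,500 by $55,800 → 19 increments × $150 = $2,850 ≥ base, so the credit is $0.
Heating Assistance Credit: income exceeds $218,600 by $125,700, which is 26 full-or-partial $5,000 increments; reduction = 26 × $120 = $3,120, leaving $300.
Total: $192 + $0 + $300 = $492.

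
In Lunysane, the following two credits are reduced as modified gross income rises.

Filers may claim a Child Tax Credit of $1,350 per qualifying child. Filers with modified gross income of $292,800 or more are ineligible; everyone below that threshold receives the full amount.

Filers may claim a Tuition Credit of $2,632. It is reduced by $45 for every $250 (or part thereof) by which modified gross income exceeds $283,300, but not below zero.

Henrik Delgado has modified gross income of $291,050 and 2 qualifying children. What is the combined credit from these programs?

$3,937

Child Tax Credit: base = 2 × $1,350 = $2,700. $291,050 is below the $292,800 cutoff, so the full $2,700 applies.
Tuition Credit: income exceeds $283,300 by $7,750, which is 31 full-or-partial $250 increments; reduction = 31 × $45 = $1,395, leaving $1,237.
Total: $2,700 + $1,237 = $3,937.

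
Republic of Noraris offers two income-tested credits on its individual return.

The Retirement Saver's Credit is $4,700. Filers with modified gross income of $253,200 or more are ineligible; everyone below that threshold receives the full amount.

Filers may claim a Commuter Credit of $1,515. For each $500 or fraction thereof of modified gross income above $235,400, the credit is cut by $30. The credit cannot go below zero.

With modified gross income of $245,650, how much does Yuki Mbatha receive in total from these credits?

Retirement Saver's Credit: $245,650 is below the $253,200 cutoff, so the full $4,700 applies.
Commuter Credit: income exceeds $235,400 by $10,250, which is 21 full-or-partial $500 increments; reduction = 21 × $30 = $630, leaving $885.
Total: $4,700 + $885 = $5,585.

$5,585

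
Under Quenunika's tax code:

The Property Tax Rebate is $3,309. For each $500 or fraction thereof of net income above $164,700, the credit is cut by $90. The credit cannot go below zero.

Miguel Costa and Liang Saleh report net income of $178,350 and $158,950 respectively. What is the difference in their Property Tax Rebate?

Miguel ($178,350): Property Tax Rebate: income exceeds $164,700 by $13,650, which is 28 full-or-partial $500 increments; reduction = 28 × $90 = $2,520, leaving $789.
Liang ($158,950): Property Tax Rebate: $158,950 is at or below the $164,700 threshold, so the full $3,309 applies.
Difference: |$789 − $3,309| = $2,520.

$2,520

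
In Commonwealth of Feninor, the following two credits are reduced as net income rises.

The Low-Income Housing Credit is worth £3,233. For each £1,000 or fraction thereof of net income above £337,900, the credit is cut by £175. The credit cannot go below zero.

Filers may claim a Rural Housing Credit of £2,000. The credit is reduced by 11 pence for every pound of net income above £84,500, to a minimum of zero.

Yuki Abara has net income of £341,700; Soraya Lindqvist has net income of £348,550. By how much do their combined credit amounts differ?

£1,225

Yuki (£341,700): Low-Income Housing Credit: income exceeds £337,900 by £3,800, which is 4 full-or-partial £1,000 increments; reduction = 4 × £175 = £700, leaving £2,533. Rural Housing Credit: 11% of the £257,200 excess over £84,500 is £28,292 ≥ base, so the credit is £0. total £2,533 + £0 = £2,533
Soraya (£348,550): Low-Income Housing Credit: income exceeds £337,900 by £10,650, which is 11 full-or-partial £1,000 increments; reduction = 11 × £175 = £1,925, leaving £1,308. Rural Housing Credit: 11% of the £264,050 excess over £84,500 is £29,045.50 ≥ base, so the credit is £0. total £1,308 + £0 = £1,308
Difference: |£2,533 − £1,308| = £1,225.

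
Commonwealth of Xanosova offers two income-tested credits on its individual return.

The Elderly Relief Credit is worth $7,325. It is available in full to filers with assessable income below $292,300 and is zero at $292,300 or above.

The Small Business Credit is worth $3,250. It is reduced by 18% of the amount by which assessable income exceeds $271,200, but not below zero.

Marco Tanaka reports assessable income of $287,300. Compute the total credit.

$7,677

Elderly Relief Credit: $287,300 is below the $292,300 cutoff, so the full $7,325 applies.
Small Business Credit: 18% of the $16,100 excess over $271,200 is $2,898; credit = $3,250 − $2,898 = $352.
Total: $7,325 + $352 = $7,677.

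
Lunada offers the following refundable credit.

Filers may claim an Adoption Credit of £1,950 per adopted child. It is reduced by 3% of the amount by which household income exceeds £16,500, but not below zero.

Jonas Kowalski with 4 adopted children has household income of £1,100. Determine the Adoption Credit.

£7,800

Adoption Credit: base = 4 × £1,950 = £7,800. £1,100 is at or below the £16,500 threshold, so the full £7,800 applies.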